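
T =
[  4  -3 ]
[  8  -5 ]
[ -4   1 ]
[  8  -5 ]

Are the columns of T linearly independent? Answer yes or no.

Row reduce T to echelon form.
R2 ← R2 − (2)·R1: [0, 1]
R3 ← R3 + R1: [0, -2]
R4 ← R4 − (2)·R1: [0, 1]
R3 ← R3 + (2)·R2: [0, 0]
R4 ← R4 − R2: [0, 0]
2 pivots among 2 columns.
Every column is a pivot column, so the columns are linearly independent.

yes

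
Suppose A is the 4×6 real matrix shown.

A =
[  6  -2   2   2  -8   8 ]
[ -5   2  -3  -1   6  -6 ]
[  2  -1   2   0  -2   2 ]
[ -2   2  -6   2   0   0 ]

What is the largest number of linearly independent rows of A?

2

Row reduce to echelon form.
R2 ← R2 + (5/6)·R1: [0, 1/3, -4/3, 2/3, -2/3, 2/3]
R3 ← R3 − (1/3)·R1: [0, -1/3, 4/3, -2/3, 2/3, -2/3]
R4 ← R4 + (1/3)·R1: [0, 4/3, -16/3, 8/3, -8/3, 8/3]
R3 ← R3 + R2: [0, 0, 0, 0, 0, 0]
R4 ← R4 − (4)·R2: [0, 0, 0, 0, 0, 0]
Echelon form has 2 nonzero rows, so rank(A) = 2.
The rank gives the maximum number of linearly independent rows: 2.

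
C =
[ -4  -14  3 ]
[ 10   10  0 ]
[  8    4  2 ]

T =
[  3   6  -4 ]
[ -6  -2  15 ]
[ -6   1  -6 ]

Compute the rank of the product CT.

First compute CT:
[[ 54,   7, -212],
 [-30,  40, 110],
 [-12,  42,  16]]
Now row reduce the product.
R2 ← R2 + (5/9)·R1: [0, 395/9, -70/9]
R3 ← R3 + (2/9)·R1: [0, 392/9, -280/9]
R3 ← R3 − (392/395)·R2: [0, 0, -1848/79]
3 nonzero rows, so rank(CT) = 3.

3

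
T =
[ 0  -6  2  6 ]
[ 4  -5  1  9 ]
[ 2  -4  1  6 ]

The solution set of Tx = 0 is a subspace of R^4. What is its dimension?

2

Row reduce to echelon form.
Swap R1 ↔ R2
R3 ← R3 − (1/2)·R1: [0, -3/2, 1/2, 3/2]
R3 ← R3 − (1/4)·R2: [0, 0, 0, 0]
2 nonzero rows, so rank(T) = 2.
T has 4 columns; by rank–nullity, nullity = 4 − 2 = 2.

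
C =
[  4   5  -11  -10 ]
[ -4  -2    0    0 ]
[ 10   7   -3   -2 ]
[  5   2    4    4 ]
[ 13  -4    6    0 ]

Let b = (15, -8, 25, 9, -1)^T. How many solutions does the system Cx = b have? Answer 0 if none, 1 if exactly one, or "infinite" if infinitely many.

Row reduce the augmented matrix [C | b].
R2 ← R2 + R1: [0, 3, -11, -10, 7]
R3 ← R3 − (5/2)·R1: [0, -11/2, 49/2, 23, -25/2]
R4 ← R4 − (5/4)·R1: [0, -17/4, 71/4, 33/2, -39/4]
R5 ← R5 − (13/4)·R1: [0, -81/4, 167/4, 65/2, -199/4]
R3 ← R3 + (11/6)·R2: [0, 0, 13/3, 14/3, 1/3]
R4 ← R4 + (17/12)·R2: [0, 0, 13/6, 7/3, 1/6]
R5 ← R5 + (27/4)·R2: [0, 0, -65/2, -35, -5/2]
R4 ← R4 − (1/2)·R3: [0, 0, 0, 0, 0]
R5 ← R5 + (15/2)·R3: [0, 0, 0, 0, 0]
The echelon form has 3 nonzero rows, and every pivot lies in the first 4 columns, so rank(C) = rank([C|b]) = 3.
The system is consistent.
rank = 3 < 4 unknowns, so there are infinitely many solutions.

infinite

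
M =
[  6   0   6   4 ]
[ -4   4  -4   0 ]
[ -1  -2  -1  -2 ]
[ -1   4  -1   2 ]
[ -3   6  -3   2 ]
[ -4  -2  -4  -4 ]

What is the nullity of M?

2

Row reduce to echelon form.
R2 ← R2 + (2/3)·R1: [0, 4, 0, 8/3]
R3 ← R3 + (1/6)·R1: [0, -2, 0, -4/3]
R4 ← R4 + (1/6)·R1: [0, 4, 0, 8/3]
R5 ← R5 + (1/2)·R1: [0, 6, 0, 4]
R6 ← R6 + (2/3)·R1: [0, -2, 0, -4/3]
R3 ← R3 + (1/2)·R2: [0, 0, 0, 0]
R4 ← R4 − R2: [0, 0, 0, 0]
R5 ← R5 − (3/2)·R2: [0, 0, 0, 0]
R6 ← R6 + (1/2)·R2: [0, 0, 0, 0]
2 nonzero rows, so rank(M) = 2.
M has 4 columns; by rank–nullity, nullity = 4 − 2 = 2.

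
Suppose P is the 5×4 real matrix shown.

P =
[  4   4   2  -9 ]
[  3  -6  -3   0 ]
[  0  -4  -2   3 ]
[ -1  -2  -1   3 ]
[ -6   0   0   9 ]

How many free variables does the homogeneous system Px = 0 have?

Row reduce to echelon form.
R2 ← R2 − (3/4)·R1: [0, -9, -9/2, 27/4]
R4 ← R4 + (1/4)·R1: [0, -1, -1/2, 3/4]
R5 ← R5 + (3/2)·R1: [0, 6, 3, -9/2]
R3 ← R3 − (4/9)·R2: [0, 0, 0, 0]
R4 ← R4 − (1/9)·R2: [0, 0, 0, 0]
R5 ← R5 + (2/3)·R2: [0, 0, 0, 0]
2 nonzero rows, so rank(P) = 2.
P has 4 columns; by rank–nullity, nullity = 4 − 2 = 2.

2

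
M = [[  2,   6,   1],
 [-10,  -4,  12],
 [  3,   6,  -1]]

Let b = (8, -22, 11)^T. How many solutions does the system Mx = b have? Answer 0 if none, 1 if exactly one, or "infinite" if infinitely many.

Row reduce the augmented matrix [M | b].
R2 ← R2 + (5)·R1: [0, 26, 17, 18]
R3 ← R3 − (3/2)·R1: [0, -3, -5/2, -1]
R3 ← R3 + (3/26)·R2: [0, 0, -7/13, 14/13]
The echelon form has 3 nonzero rows, and every pivot lies in the first 3 columns, so rank(M) = rank([M|b]) = 3.
The system is consistent.
rank = 3 = number of unknowns, so the solution is unique.

1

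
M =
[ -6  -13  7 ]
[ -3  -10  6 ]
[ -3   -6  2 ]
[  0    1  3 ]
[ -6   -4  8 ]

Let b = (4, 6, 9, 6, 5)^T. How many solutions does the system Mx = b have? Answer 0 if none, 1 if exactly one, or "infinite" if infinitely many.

Row reduce the augmented matrix [M | b].
R2 ← R2 − (1/2)·R1: [0, -7/2, 5/2, 4]
R3 ← R3 − (1/2)·R1: [0, 1/2, -3/2, 7]
R5 ← R5 − R1: [0, 9, 1, 1]
R3 ← R3 + (1/7)·R2: [0, 0, -8/7, 53/7]
R4 ← R4 + (2/7)·R2: [0, 0, 26/7, 50/7]
R5 ← R5 + (18/7)·R2: [0, 0, 52/7, 79/7]
R4 ← R4 + (13/4)·R3: [0, 0, 0, 127/4]
R5 ← R5 + (13/2)·R3: [0, 0, 0, 121/2]
R5 ← R5 − (242/127)·R4: [0, 0, 0, 0]
The echelon form has 4 nonzero rows; the last pivot sits in the augmented column, so rank(M) = 3 but rank([M|b]) = 4.
Since the ranks differ, the system is inconsistent.
It has no solutions.

0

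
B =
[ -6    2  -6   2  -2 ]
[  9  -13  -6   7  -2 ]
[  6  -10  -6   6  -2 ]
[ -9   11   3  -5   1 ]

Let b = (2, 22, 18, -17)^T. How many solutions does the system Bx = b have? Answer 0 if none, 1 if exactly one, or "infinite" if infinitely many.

Row reduce the augmented matrix [B | b].
R2 ← R2 + (3/2)·R1: [0, -10, -15, 10, -5, 25]
R3 ← R3 + R1: [0, -8, -12, 8, -4, 20]
R4 ← R4 − (3/2)·R1: [0, 8, 12, -8, 4, -20]
R3 ← R3 − (4/5)·R2: [0, 0, 0, 0, 0, 0]
R4 ← R4 + (4/5)·R2: [0, 0, 0, 0, 0, 0]
The echelon form has 2 nonzero rows, and every pivot lies in the first 5 columns, so rank(B) = rank([B|b]) = 2.
The system is consistent.
rank = 2 < 5 unknowns, so there are infinitely many solutions.

infinite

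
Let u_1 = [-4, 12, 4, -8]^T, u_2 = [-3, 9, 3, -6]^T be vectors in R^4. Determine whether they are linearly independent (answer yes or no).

no

Form the matrix with these vectors as rows and row reduce.
R2 ← R2 − (3/4)·R1: [0, 0, 0, 0]
1 nonzero row, so the 2 vectors span a space of dimension 1.
Since 1 < 2, the vectors are linearly dependent.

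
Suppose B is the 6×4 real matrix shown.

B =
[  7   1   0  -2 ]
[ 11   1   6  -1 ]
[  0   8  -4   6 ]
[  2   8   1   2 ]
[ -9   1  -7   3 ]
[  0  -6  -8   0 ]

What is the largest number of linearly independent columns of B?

4

Row reduce to echelon form.
R2 ← R2 − (11/7)·R1: [0, -4/7, 6, 15/7]
R4 ← R4 − (2/7)·R1: [0, 54/7, 1, 18/7]
R5 ← R5 + (9/7)·R1: [0, 16/7, -7, 3/7]
R3 ← R3 + (14)·R2: [0, 0, 80, 36]
R4 ← R4 + (27/2)·R2: [0, 0, 82, 63/2]
R5 ← R5 + (4)·R2: [0, 0, 17, 9]
R6 ← R6 − (21/2)·R2: [0, 0, -71, -45/2]
R4 ← R4 − (41/40)·R3: [0, 0, 0, -27/5]
R5 ← R5 − (17/80)·R3: [0, 0, 0, 27/20]
R6 ← R6 + (71/80)·R3: [0, 0, 0, 189/20]
R5 ← R5 + (1/4)·R4: [0, 0, 0, 0]
R6 ← R6 + (7/4)·R4: [0, 0, 0, 0]
Echelon form has 4 nonzero rows, so rank(B) = 4.
The rank gives the maximum number of linearly independent columns: 4.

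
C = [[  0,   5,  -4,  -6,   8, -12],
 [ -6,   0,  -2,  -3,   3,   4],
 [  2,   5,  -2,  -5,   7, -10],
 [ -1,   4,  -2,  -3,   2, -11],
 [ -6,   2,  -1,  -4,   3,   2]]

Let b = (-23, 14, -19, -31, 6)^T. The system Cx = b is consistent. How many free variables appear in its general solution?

1

Row reduce the augmented matrix [C | b].
Swap R1 ↔ R2
R3 ← R3 + (1/3)·R1: [0, 5, -8/3, -6, 8, -26/3, -43/3]
R4 ← R4 − (1/6)·R1: [0, 4, -5/3, -5/2, 3/2, -35/3, -100/3]
R5 ← R5 − R1: [0, 2, 1, -1, 0, -2, -8]
R3 ← R3 − R2: [0, 0, 4/3, 0, 0, 10/3, 26/3]
R4 ← R4 − (4/5)·R2: [0, 0, 23/15, 23/10, -49/10, -31/15, -224/15]
R5 ← R5 − (2/5)·R2: [0, 0, 13/5, 7/5, -16/5, 14/5, 6/5]
R4 ← R4 − (23/20)·R3: [0, 0, 0, 23/10, -49/10, -59/10, -249/10]
R5 ← R5 − (39/20)·R3: [0, 0, 0, 7/5, -16/5, -37/10, -157/10]
R5 ← R5 − (14/23)·R4: [0, 0, 0, 0, -5/23, -5/46, -25/46]
The echelon form has 5 nonzero rows, and every pivot lies in the first 6 columns, so rank(C) = rank([C|b]) = 5.
The system is consistent.
Free variables = (unknowns) − (rank) = 6 − 5 = 1.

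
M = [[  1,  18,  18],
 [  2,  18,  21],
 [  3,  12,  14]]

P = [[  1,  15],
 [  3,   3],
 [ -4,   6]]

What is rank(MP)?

First compute MP:
[[-17, 177],
 [-28, 210],
 [-17, 165]]
Now row reduce the product.
R2 ← R2 − (28/17)·R1: [0, -1386/17]
R3 ← R3 − R1: [0, -12]
R3 ← R3 − (34/231)·R2: [0, 0]
2 nonzero rows, so rank(MP) = 2.

2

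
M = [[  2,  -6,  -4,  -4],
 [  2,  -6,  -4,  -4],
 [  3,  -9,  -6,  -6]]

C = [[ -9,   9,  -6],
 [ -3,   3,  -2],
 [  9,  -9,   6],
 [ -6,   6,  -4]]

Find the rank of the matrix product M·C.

1

First compute MC:
[[-12,  12,  -8],
 [-12,  12,  -8],
 [-18,  18, -12]]
Now row reduce the product.
R2 ← R2 − R1: [0, 0, 0]
R3 ← R3 − (3/2)·R1: [0, 0, 0]
1 nonzero row, so rank(MC) = 1.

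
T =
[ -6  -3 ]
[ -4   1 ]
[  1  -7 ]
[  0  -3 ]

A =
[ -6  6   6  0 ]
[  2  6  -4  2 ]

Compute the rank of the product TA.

2

First compute TA:
[[ 30, -54, -24,  -6],
 [ 26, -18, -28,   2],
 [-20, -36,  34, -14],
 [ -6, -18,  12,  -6]]
Now row reduce the product.
R2 ← R2 − (13/15)·R1: [0, 144/5, -36/5, 36/5]
R3 ← R3 + (2/3)·R1: [0, -72, 18, -18]
R4 ← R4 + (1/5)·R1: [0, -144/5, 36/5, -36/5]
R3 ← R3 + (5/2)·R2: [0, 0, 0, 0]
R4 ← R4 + R2: [0, 0, 0, 0]
2 nonzero rows, so rank(TA) = 2.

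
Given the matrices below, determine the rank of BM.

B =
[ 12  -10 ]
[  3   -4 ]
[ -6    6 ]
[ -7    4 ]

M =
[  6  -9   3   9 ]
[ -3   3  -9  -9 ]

First compute BM:
[[102, -138, 126, 198],
 [ 30, -39,  45,  63],
 [-54,  72, -72, -108],
 [-54,  75, -57, -99]]
Now row reduce the product.
R2 ← R2 − (5/17)·R1: [0, 27/17, 135/17, 81/17]
R3 ← R3 + (9/17)·R1: [0, -18/17, -90/17, -54/17]
R4 ← R4 + (9/17)·R1: [0, 33/17, 165/17, 99/17]
R3 ← R3 + (2/3)·R2: [0, 0, 0, 0]
R4 ← R4 − (11/9)·R2: [0, 0, 0, 0]
2 nonzero rows, so rank(BM) = 2.

2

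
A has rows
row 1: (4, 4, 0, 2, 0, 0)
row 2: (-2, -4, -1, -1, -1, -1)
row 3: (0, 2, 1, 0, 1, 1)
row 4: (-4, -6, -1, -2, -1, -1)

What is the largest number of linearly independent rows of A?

Row reduce to echelon form.
R2 ← R2 + (1/2)·R1: [0, -2, -1, 0, -1, -1]
R4 ← R4 + R1: [0, -2, -1, 0, -1, -1]
R3 ← R3 + R2: [0, 0, 0, 0, 0, 0]
R4 ← R4 − R2: [0, 0, 0, 0, 0, 0]
Echelon form has 2 nonzero rows, so rank(A) = 2.
The rank gives the maximum number of linearly independent rows: 2.

2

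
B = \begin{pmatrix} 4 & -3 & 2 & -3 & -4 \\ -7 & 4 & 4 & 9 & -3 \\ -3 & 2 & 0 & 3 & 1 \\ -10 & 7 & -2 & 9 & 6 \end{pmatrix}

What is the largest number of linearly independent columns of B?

2

Row reduce to echelon form.
R2 ← R2 + (7/4)·R1: [0, -5/4, 15/2, 15/4, -10]
R3 ← R3 + (3/4)·R1: [0, -1/4, 3/2, 3/4, -2]
R4 ← R4 + (5/2)·R1: [0, -1/2, 3, 3/2, -4]
R3 ← R3 − (1/5)·R2: [0, 0, 0, 0, 0]
R4 ← R4 − (2/5)·R2: [0, 0, 0, 0, 0]
Echelon form has 2 nonzero rows, so rank(B) = 2.
The rank gives the maximum number of linearly independent columns: 2.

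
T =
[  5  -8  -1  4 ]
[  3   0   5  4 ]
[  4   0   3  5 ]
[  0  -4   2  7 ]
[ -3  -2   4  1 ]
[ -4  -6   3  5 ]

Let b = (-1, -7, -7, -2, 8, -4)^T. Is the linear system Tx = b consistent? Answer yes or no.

Row reduce the augmented matrix [T | b].
R2 ← R2 − (3/5)·R1: [0, 24/5, 28/5, 8/5, -32/5]
R3 ← R3 − (4/5)·R1: [0, 32/5, 19/5, 9/5, -31/5]
R5 ← R5 + (3/5)·R1: [0, -34/5, 17/5, 17/5, 37/5]
R6 ← R6 + (4/5)·R1: [0, -62/5, 11/5, 41/5, -24/5]
R3 ← R3 − (4/3)·R2: [0, 0, -11/3, -1/3, 7/3]
R4 ← R4 + (5/6)·R2: [0, 0, 20/3, 25/3, -22/3]
R5 ← R5 + (17/12)·R2: [0, 0, 34/3, 17/3, -5/3]
R6 ← R6 + (31/12)·R2: [0, 0, 50/3, 37/3, -64/3]
R4 ← R4 + (20/11)·R3: [0, 0, 0, 85/11, -34/11]
R5 ← R5 + (34/11)·R3: [0, 0, 0, 51/11, 61/11]
R6 ← R6 + (50/11)·R3: [0, 0, 0, 119/11, -118/11]
R5 ← R5 − (3/5)·R4: [0, 0, 0, 0, 37/5]
R6 ← R6 − (7/5)·R4: [0, 0, 0, 0, -32/5]
R6 ← R6 + (32/37)·R5: [0, 0, 0, 0, 0]
The echelon form has 5 nonzero rows; the last pivot sits in the augmented column, so rank(T) = 4 but rank([T|b]) = 5.
Since the ranks differ, the system is inconsistent.

no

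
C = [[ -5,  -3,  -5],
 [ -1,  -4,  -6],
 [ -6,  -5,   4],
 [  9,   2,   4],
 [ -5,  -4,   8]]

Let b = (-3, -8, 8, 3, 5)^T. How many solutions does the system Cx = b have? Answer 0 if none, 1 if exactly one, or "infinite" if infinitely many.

Row reduce the augmented matrix [C | b].
R2 ← R2 − (1/5)·R1: [0, -17/5, -5, -37/5]
R3 ← R3 − (6/5)·R1: [0, -7/5, 10, 58/5]
R4 ← R4 + (9/5)·R1: [0, -17/5, -5, -12/5]
R5 ← R5 − R1: [0, -1, 13, 8]
R3 ← R3 − (7/17)·R2: [0, 0, 205/17, 249/17]
R4 ← R4 − R2: [0, 0, 0, 5]
R5 ← R5 − (5/17)·R2: [0, 0, 246/17, 173/17]
R5 ← R5 − (6/5)·R3: [0, 0, 0, -37/5]
R5 ← R5 + (37/25)·R4: [0, 0, 0, 0]
The echelon form has 4 nonzero rows; the last pivot sits in the augmented column, so rank(C) = 3 but rank([C|b]) = 4.
Since the ranks differ, the system is inconsistent.
It has no solutions.

0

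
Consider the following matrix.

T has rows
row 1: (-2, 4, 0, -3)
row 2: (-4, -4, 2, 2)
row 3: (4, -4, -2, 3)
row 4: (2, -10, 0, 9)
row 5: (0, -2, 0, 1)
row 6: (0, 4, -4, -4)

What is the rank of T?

4

Row reduce to echelon form.
R2 ← R2 − (2)·R1: [0, -12, 2, 8]
R3 ← R3 + (2)·R1: [0, 4, -2, -3]
R4 ← R4 + R1: [0, -6, 0, 6]
R3 ← R3 + (1/3)·R2: [0, 0, -4/3, -1/3]
R4 ← R4 − (1/2)·R2: [0, 0, -1, 2]
R5 ← R5 − (1/6)·R2: [0, 0, -1/3, -1/3]
R6 ← R6 + (1/3)·R2: [0, 0, -10/3, -4/3]
R4 ← R4 − (3/4)·R3: [0, 0, 0, 9/4]
R5 ← R5 − (1/4)·R3: [0, 0, 0, -1/4]
R6 ← R6 − (5/2)·R3: [0, 0, 0, -1/2]
R5 ← R5 + (1/9)·R4: [0, 0, 0, 0]
R6 ← R6 + (2/9)·R4: [0, 0, 0, 0]
Echelon form has 4 nonzero rows, so rank(T) = 4.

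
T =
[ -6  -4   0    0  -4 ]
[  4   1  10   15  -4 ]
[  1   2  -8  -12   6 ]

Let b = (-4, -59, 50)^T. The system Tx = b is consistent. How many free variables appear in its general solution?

3

Row reduce the augmented matrix [T | b].
R2 ← R2 + (2/3)·R1: [0, -5/3, 10, 15, -20/3, -185/3]
R3 ← R3 + (1/6)·R1: [0, 4/3, -8, -12, 16/3, 148/3]
R3 ← R3 + (4/5)·R2: [0, 0, 0, 0, 0, 0]
The echelon form has 2 nonzero rows, and every pivot lies in the first 5 columns, so rank(T) = rank([T|b]) = 2.
The system is consistent.
Free variables = (unknowns) − (rank) = 5 − 2 = 3.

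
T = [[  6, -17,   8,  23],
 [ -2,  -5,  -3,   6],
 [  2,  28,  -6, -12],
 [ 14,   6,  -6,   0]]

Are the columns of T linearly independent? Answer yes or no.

Row reduce T to echelon form.
R2 ← R2 + (1/3)·R1: [0, -32/3, -1/3, 41/3]
R3 ← R3 − (1/3)·R1: [0, 101/3, -26/3, -59/3]
R4 ← R4 − (7/3)·R1: [0, 137/3, -74/3, -161/3]
R3 ← R3 + (101/32)·R2: [0, 0, -311/32, 751/32]
R4 ← R4 + (137/32)·R2: [0, 0, -835/32, 155/32]
R4 ← R4 − (835/311)·R3: [0, 0, 0, -18090/311]
4 pivots among 4 columns.
Every column is a pivot column, so the columns are linearly independent.

yes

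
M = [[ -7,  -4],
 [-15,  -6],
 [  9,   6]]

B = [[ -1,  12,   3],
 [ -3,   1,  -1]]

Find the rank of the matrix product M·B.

First compute MB:
[[ 19, -88, -17],
 [ 33, -186, -39],
 [-27, 114,  21]]
Now row reduce the product.
R2 ← R2 − (33/19)·R1: [0, -630/19, -180/19]
R3 ← R3 + (27/19)·R1: [0, -210/19, -60/19]
R3 ← R3 − (1/3)·R2: [0, 0, 0]
2 nonzero rows, so rank(MB) = 2.

2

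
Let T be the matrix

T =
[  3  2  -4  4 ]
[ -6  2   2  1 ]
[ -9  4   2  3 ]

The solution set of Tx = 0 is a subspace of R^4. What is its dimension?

2

Row reduce to echelon form.
R2 ← R2 + (2)·R1: [0, 6, -6, 9]
R3 ← R3 + (3)·R1: [0, 10, -10, 15]
R3 ← R3 − (5/3)·R2: [0, 0, 0, 0]
2 nonzero rows, so rank(T) = 2.
T has 4 columns; by rank–nullity, nullity = 4 − 2 = 2.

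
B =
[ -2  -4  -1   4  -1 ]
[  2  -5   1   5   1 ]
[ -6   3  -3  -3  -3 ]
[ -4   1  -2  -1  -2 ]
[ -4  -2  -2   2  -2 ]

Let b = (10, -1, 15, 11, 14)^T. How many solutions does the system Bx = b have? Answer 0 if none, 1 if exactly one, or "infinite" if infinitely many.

infinite

Row reduce the augmented matrix [B | b].
R2 ← R2 + R1: [0, -9, 0, 9, 0, 9]
R3 ← R3 − (3)·R1: [0, 15, 0, -15, 0, -15]
R4 ← R4 − (2)·R1: [0, 9, 0, -9, 0, -9]
R5 ← R5 − (2)·R1: [0, 6, 0, -6, 0, -6]
R3 ← R3 + (5/3)·R2: [0, 0, 0, 0, 0, 0]
R4 ← R4 + R2: [0, 0, 0, 0, 0, 0]
R5 ← R5 + (2/3)·R2: [0, 0, 0, 0, 0, 0]
The echelon form has 2 nonzero rows, and every pivot lies in the first 5 columns, so rank(B) = rank([B|b]) = 2.
The system is consistent.
rank = 2 < 5 unknowns, so there are infinitely many solutions.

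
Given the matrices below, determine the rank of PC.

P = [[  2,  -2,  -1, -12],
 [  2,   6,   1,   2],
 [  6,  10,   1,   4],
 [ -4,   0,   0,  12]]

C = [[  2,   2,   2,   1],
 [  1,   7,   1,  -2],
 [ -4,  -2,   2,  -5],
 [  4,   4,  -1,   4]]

First compute PC:
[[-42, -56,  12, -37],
 [ 14,  52,  10,  -7],
 [ 34,  96,  20,  -3],
 [ 40,  40, -20,  44]]
Now row reduce the product.
R2 ← R2 + (1/3)·R1: [0, 100/3, 14, -58/3]
R3 ← R3 + (17/21)·R1: [0, 152/3, 208/7, -692/21]
R4 ← R4 + (20/21)·R1: [0, -40/3, -60/7, 184/21]
R3 ← R3 − (38/25)·R2: [0, 0, 1476/175, -624/175]
R4 ← R4 + (2/5)·R2: [0, 0, -104/35, 36/35]
R4 ← R4 + (130/369)·R3: [0, 0, 0, -28/123]
4 nonzero rows, so rank(PC) = 4.

4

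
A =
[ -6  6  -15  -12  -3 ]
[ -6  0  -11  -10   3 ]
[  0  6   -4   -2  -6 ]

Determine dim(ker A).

3

Row reduce to echelon form.
R2 ← R2 − R1: [0, -6, 4, 2, 6]
R3 ← R3 + R2: [0, 0, 0, 0, 0]
2 nonzero rows, so rank(A) = 2.
A has 5 columns; by rank–nullity, nullity = 5 − 2 = 3.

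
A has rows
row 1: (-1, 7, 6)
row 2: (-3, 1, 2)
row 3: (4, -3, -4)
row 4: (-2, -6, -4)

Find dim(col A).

2

Row reduce to echelon form.
R2 ← R2 − (3)·R1: [0, -20, -16]
R3 ← R3 + (4)·R1: [0, 25, 20]
R4 ← R4 − (2)·R1: [0, -20, -16]
R3 ← R3 + (5/4)·R2: [0, 0, 0]
R4 ← R4 − R2: [0, 0, 0]
Echelon form has 2 nonzero rows, so rank(A) = 2.
The column space has dimension equal to the rank: 2.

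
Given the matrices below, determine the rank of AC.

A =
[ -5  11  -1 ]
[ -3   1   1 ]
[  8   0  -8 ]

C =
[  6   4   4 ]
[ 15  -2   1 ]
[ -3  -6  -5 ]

2

First compute AC:
[[138, -36,  -4],
 [ -6, -20, -16],
 [ 72,  80,  72]]
Now row reduce the product.
R2 ← R2 + (1/23)·R1: [0, -496/23, -372/23]
R3 ← R3 − (12/23)·R1: [0, 2272/23, 1704/23]
R3 ← R3 + (142/31)·R2: [0, 0, 0]
2 nonzero rows, so rank(AC) = 2.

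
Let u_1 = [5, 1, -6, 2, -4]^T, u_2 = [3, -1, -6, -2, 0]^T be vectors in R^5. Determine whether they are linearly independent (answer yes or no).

yes

Form the matrix with these vectors as rows and row reduce.
R2 ← R2 − (3/5)·R1: [0, -8/5, -12/5, -16/5, 12/5]
2 nonzero rows, so the 2 vectors span a space of dimension 2.
Since 2 = 2, the vectors are linearly independent.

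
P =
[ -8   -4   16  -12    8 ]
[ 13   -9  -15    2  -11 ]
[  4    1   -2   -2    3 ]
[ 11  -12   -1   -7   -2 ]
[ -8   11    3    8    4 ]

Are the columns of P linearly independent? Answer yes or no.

Row reduce P to echelon form.
R2 ← R2 + (13/8)·R1: [0, -31/2, 11, -35/2, 2]
R3 ← R3 + (1/2)·R1: [0, -1, 6, -8, 7]
R4 ← R4 + (11/8)·R1: [0, -35/2, 21, -47/2, 9]
R5 ← R5 − R1: [0, 15, -13, 20, -4]
R3 ← R3 − (2/31)·R2: [0, 0, 164/31, -213/31, 213/31]
R4 ← R4 − (35/31)·R2: [0, 0, 266/31, -116/31, 209/31]
R5 ← R5 + (30/31)·R2: [0, 0, -73/31, 95/31, -64/31]
R4 ← R4 − (133/82)·R3: [0, 0, 0, 607/82, -361/82]
R5 ← R5 + (73/164)·R3: [0, 0, 0, 1/164, 163/164]
R5 ← R5 − (1/1214)·R4: [0, 0, 0, 0, 1211/1214]
5 pivots among 5 columns.
Every column is a pivot column, so the columns are linearly independent.

yes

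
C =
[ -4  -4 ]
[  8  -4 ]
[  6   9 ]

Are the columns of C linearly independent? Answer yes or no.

yes

Row reduce C to echelon form.
R2 ← R2 + (2)·R1: [0, -12]
R3 ← R3 + (3/2)·R1: [0, 3]
R3 ← R3 + (1/4)·R2: [0, 0]
2 pivots among 2 columns.
Every column is a pivot column, so the columns are linearly independent.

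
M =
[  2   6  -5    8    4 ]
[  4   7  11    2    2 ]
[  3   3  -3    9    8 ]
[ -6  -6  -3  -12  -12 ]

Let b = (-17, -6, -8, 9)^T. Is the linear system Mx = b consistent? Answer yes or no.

yes

Row reduce the augmented matrix [M | b].
R2 ← R2 − (2)·R1: [0, -5, 21, -14, -6, 28]
R3 ← R3 − (3/2)·R1: [0, -6, 9/2, -3, 2, 35/2]
R4 ← R4 + (3)·R1: [0, 12, -18, 12, 0, -42]
R3 ← R3 − (6/5)·R2: [0, 0, -207/10, 69/5, 46/5, -161/10]
R4 ← R4 + (12/5)·R2: [0, 0, 162/5, -108/5, -72/5, 126/5]
R4 ← R4 + (36/23)·R3: [0, 0, 0, 0, 0, 0]
The echelon form has 3 nonzero rows, and every pivot lies in the first 5 columns, so rank(M) = rank([M|b]) = 3.
The system is consistent.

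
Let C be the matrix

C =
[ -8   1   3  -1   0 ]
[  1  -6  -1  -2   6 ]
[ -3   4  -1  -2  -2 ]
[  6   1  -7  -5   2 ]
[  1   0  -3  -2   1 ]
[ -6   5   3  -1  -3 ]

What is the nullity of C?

Row reduce to echelon form.
R2 ← R2 + (1/8)·R1: [0, -47/8, -5/8, -17/8, 6]
R3 ← R3 − (3/8)·R1: [0, 29/8, -17/8, -13/8, -2]
R4 ← R4 + (3/4)·R1: [0, 7/4, -19/4, -23/4, 2]
R5 ← R5 + (1/8)·R1: [0, 1/8, -21/8, -17/8, 1]
R6 ← R6 − (3/4)·R1: [0, 17/4, 3/4, -1/4, -3]
R3 ← R3 + (29/47)·R2: [0, 0, -118/47, -138/47, 80/47]
R4 ← R4 + (14/47)·R2: [0, 0, -232/47, -300/47, 178/47]
R5 ← R5 + (1/47)·R2: [0, 0, -124/47, -102/47, 53/47]
R6 ← R6 + (34/47)·R2: [0, 0, 14/47, -84/47, 63/47]
R4 ← R4 − (116/59)·R3: [0, 0, 0, -36/59, 26/59]
R5 ← R5 − (62/59)·R3: [0, 0, 0, 54/59, -39/59]
R6 ← R6 + (7/59)·R3: [0, 0, 0, -126/59, 91/59]
R5 ← R5 + (3/2)·R4: [0, 0, 0, 0, 0]
R6 ← R6 − (7/2)·R4: [0, 0, 0, 0, 0]
4 nonzero rows, so rank(C) = 4.
C has 5 columns; by rank–nullity, nullity = 5 − 4 = 1.

1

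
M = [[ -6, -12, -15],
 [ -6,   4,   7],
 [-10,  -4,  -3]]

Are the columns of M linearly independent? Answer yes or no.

no

Row reduce M to echelon form.
R2 ← R2 − R1: [0, 16, 22]
R3 ← R3 − (5/3)·R1: [0, 16, 22]
R3 ← R3 − R2: [0, 0, 0]
2 pivots among 3 columns.
Only 2 < 3 pivot columns, so the columns are linearly dependent.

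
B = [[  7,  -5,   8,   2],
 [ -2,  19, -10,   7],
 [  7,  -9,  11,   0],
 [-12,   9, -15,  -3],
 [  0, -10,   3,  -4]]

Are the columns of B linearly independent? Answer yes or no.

no

Row reduce B to echelon form.
R2 ← R2 + (2/7)·R1: [0, 123/7, -54/7, 53/7]
R3 ← R3 − R1: [0, -4, 3, -2]
R4 ← R4 + (12/7)·R1: [0, 3/7, -9/7, 3/7]
R3 ← R3 + (28/123)·R2: [0, 0, 51/41, -34/123]
R4 ← R4 − (1/41)·R2: [0, 0, -45/41, 10/41]
R5 ← R5 + (70/123)·R2: [0, 0, -57/41, 38/123]
R4 ← R4 + (15/17)·R3: [0, 0, 0, 0]
R5 ← R5 + (19/17)·R3: [0, 0, 0, 0]
3 pivots among 4 columns.
Only 3 < 4 pivot columns, so the columns are linearly dependent.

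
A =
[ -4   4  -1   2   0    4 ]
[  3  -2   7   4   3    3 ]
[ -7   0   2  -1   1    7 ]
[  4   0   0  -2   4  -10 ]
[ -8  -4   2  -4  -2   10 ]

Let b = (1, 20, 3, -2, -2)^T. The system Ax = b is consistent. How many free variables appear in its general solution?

Row reduce the augmented matrix [A | b].
R2 ← R2 + (3/4)·R1: [0, 1, 25/4, 11/2, 3, 6, 83/4]
R3 ← R3 − (7/4)·R1: [0, -7, 15/4, -9/2, 1, 0, 5/4]
R4 ← R4 + R1: [0, 4, -1, 0, 4, -6, -1]
R5 ← R5 − (2)·R1: [0, -12, 4, -8, -2, 2, -4]
R3 ← R3 + (7)·R2: [0, 0, 95/2, 34, 22, 42, 293/2]
R4 ← R4 − (4)·R2: [0, 0, -26, -22, -8, -30, -84]
R5 ← R5 + (12)·R2: [0, 0, 79, 58, 34, 74, 245]
R4 ← R4 + (52/95)·R3: [0, 0, 0, -322/95, 384/95, -666/95, -362/95]
R5 ← R5 − (158/95)·R3: [0, 0, 0, 138/95, -246/95, 394/95, 128/95]
R5 ← R5 + (3/7)·R4: [0, 0, 0, 0, -6/7, 8/7, -2/7]
The echelon form has 5 nonzero rows, and every pivot lies in the first 6 columns, so rank(A) = rank([A|b]) = 5.
The system is consistent.
Free variables = (unknowns) − (rank) = 6 − 5 = 1.

1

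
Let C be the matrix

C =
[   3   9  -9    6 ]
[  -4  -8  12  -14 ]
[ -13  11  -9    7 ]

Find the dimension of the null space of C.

Row reduce to echelon form.
R2 ← R2 + (4/3)·R1: [0, 4, 0, -6]
R3 ← R3 + (13/3)·R1: [0, 50, -48, 33]
R3 ← R3 − (25/2)·R2: [0, 0, -48, 108]
3 nonzero rows, so rank(C) = 3.
C has 4 columns; by rank–nullity, nullity = 4 − 3 = 1.

1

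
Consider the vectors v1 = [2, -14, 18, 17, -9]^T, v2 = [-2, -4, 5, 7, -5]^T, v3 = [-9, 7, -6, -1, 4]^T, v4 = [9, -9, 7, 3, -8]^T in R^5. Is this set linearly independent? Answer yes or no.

yes

Form the matrix with these vectors as rows and row reduce.
R2 ← R2 + R1: [0, -18, 23, 24, -14]
R3 ← R3 + (9/2)·R1: [0, -56, 75, 151/2, -73/2]
R4 ← R4 − (9/2)·R1: [0, 54, -74, -147/2, 65/2]
R3 ← R3 − (28/9)·R2: [0, 0, 31/9, 5/6, 127/18]
R4 ← R4 + (3)·R2: [0, 0, -5, -3/2, -19/2]
R4 ← R4 + (45/31)·R3: [0, 0, 0, -9/31, 23/31]
4 nonzero rows, so the 4 vectors span a space of dimension 4.
Since 4 = 4, the vectors are linearly independent.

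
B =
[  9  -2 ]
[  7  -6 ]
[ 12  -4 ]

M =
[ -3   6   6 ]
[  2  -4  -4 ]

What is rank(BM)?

1

First compute BM:
[[-31,  62,  62],
 [-33,  66,  66],
 [-44,  88,  88]]
Now row reduce the product.
R2 ← R2 − (33/31)·R1: [0, 0, 0]
R3 ← R3 − (44/31)·R1: [0, 0, 0]
1 nonzero row, so rank(BM) = 1.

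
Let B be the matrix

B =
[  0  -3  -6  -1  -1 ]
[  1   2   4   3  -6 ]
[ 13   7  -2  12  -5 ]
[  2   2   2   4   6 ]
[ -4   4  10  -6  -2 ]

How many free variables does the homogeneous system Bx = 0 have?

Row reduce to echelon form.
Swap R1 ↔ R2
R3 ← R3 − (13)·R1: [0, -19, -54, -27, 73]
R4 ← R4 − (2)·R1: [0, -2, -6, -2, 18]
R5 ← R5 + (4)·R1: [0, 12, 26, 6, -26]
R3 ← R3 − (19/3)·R2: [0, 0, -16, -62/3, 238/3]
R4 ← R4 − (2/3)·R2: [0, 0, -2, -4/3, 56/3]
R5 ← R5 + (4)·R2: [0, 0, 2, 2, -30]
R4 ← R4 − (1/8)·R3: [0, 0, 0, 5/4, 35/4]
R5 ← R5 + (1/8)·R3: [0, 0, 0, -7/12, -241/12]
R5 ← R5 + (7/15)·R4: [0, 0, 0, 0, -16]
5 nonzero rows, so rank(B) = 5.
B has 5 columns; by rank–nullity, nullity = 5 − 5 = 0.

0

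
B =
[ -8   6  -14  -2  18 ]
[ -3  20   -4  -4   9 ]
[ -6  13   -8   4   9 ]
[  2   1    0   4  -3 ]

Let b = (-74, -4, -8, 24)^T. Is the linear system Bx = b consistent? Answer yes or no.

Row reduce the augmented matrix [B | b].
R2 ← R2 − (3/8)·R1: [0, 71/4, 5/4, -13/4, 9/4, 95/4]
R3 ← R3 − (3/4)·R1: [0, 17/2, 5/2, 11/2, -9/2, 95/2]
R4 ← R4 + (1/4)·R1: [0, 5/2, -7/2, 7/2, 3/2, 11/2]
R3 ← R3 − (34/71)·R2: [0, 0, 135/71, 501/71, -396/71, 2565/71]
R4 ← R4 − (10/71)·R2: [0, 0, -261/71, 281/71, 84/71, 153/71]
R4 ← R4 + (29/15)·R3: [0, 0, 0, 88/5, -48/5, 72]
The echelon form has 4 nonzero rows, and every pivot lies in the first 5 columns, so rank(B) = rank([B|b]) = 4.
The system is consistent.

yes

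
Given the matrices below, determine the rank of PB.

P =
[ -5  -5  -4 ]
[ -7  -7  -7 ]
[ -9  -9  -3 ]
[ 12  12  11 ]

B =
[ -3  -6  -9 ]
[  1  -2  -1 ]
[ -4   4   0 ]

First compute PB:
[[ 26,  24,  50],
 [ 42,  28,  70],
 [ 30,  60,  90],
 [-68, -52, -120]]
Now row reduce the product.
R2 ← R2 − (21/13)·R1: [0, -140/13, -140/13]
R3 ← R3 − (15/13)·R1: [0, 420/13, 420/13]
R4 ← R4 + (34/13)·R1: [0, 140/13, 140/13]
R3 ← R3 + (3)·R2: [0, 0, 0]
R4 ← R4 + R2: [0, 0, 0]
2 nonzero rows, so rank(PB) = 2.

2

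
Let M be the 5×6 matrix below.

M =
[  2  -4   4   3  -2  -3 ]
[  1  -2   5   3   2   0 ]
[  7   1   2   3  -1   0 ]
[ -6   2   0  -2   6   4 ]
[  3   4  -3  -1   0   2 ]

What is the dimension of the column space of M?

Row reduce to echelon form.
R2 ← R2 − (1/2)·R1: [0, 0, 3, 3/2, 3, 3/2]
R3 ← R3 − (7/2)·R1: [0, 15, -12, -15/2, 6, 21/2]
R4 ← R4 + (3)·R1: [0, -10, 12, 7, 0, -5]
R5 ← R5 − (3/2)·R1: [0, 10, -9, -11/2, 3, 13/2]
Swap R2 ↔ R3
R4 ← R4 + (2/3)·R2: [0, 0, 4, 2, 4, 2]
R5 ← R5 − (2/3)·R2: [0, 0, -1, -1/2, -1, -1/2]
R4 ← R4 − (4/3)·R3: [0, 0, 0, 0, 0, 0]
R5 ← R5 + (1/3)·R3: [0, 0, 0, 0, 0, 0]
Echelon form has 3 nonzero rows, so rank(M) = 3.
The column space has dimension equal to the rank: 3.

3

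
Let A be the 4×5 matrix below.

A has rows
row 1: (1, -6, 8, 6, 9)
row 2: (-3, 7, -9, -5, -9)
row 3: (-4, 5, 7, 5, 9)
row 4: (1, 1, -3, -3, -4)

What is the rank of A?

Row reduce to echelon form.
R2 ← R2 + (3)·R1: [0, -11, 15, 13, 18]
R3 ← R3 + (4)·R1: [0, -19, 39, 29, 45]
R4 ← R4 − R1: [0, 7, -11, -9, -13]
R3 ← R3 − (19/11)·R2: [0, 0, 144/11, 72/11, 153/11]
R4 ← R4 + (7/11)·R2: [0, 0, -16/11, -8/11, -17/11]
R4 ← R4 + (1/9)·R3: [0, 0, 0, 0, 0]
Echelon form has 3 nonzero rows, so rank(A) = 3.

3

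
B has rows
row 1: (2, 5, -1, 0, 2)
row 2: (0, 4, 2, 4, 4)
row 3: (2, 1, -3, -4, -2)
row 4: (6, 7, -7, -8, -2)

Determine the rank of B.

Row reduce to echelon form.
R3 ← R3 − R1: [0, -4, -2, -4, -4]
R4 ← R4 − (3)·R1: [0, -8, -4, -8, -8]
R3 ← R3 + R2: [0, 0, 0, 0, 0]
R4 ← R4 + (2)·R2: [0, 0, 0, 0, 0]
Echelon form has 2 nonzero rows, so rank(B) = 2.

2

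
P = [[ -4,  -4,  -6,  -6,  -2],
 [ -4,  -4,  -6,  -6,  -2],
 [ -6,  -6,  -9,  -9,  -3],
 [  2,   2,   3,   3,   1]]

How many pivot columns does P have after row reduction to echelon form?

Row reduce to echelon form.
R2 ← R2 − R1: [0, 0, 0, 0, 0]
R3 ← R3 − (3/2)·R1: [0, 0, 0, 0, 0]
R4 ← R4 + (1/2)·R1: [0, 0, 0, 0, 0]
Echelon form has 1 nonzero row, so rank(P) = 1.
Each nonzero row contributes one pivot column: 1 pivot columns.

1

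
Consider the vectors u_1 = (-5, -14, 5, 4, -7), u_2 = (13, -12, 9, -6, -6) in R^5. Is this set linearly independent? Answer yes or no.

Form the matrix with these vectors as rows and row reduce.
R2 ← R2 + (13/5)·R1: [0, -242/5, 22, 22/5, -121/5]
2 nonzero rows, so the 2 vectors span a space of dimension 2.
Since 2 = 2, the vectors are linearly independent.

yes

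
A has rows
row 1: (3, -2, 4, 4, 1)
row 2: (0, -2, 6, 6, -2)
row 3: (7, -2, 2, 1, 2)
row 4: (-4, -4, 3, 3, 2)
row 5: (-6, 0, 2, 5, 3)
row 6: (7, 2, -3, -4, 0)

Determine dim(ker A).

1

Row reduce to echelon form.
R3 ← R3 − (7/3)·R1: [0, 8/3, -22/3, -25/3, -1/3]
R4 ← R4 + (4/3)·R1: [0, -20/3, 25/3, 25/3, 10/3]
R5 ← R5 + (2)·R1: [0, -4, 10, 13, 5]
R6 ← R6 − (7/3)·R1: [0, 20/3, -37/3, -40/3, -7/3]
R3 ← R3 + (4/3)·R2: [0, 0, 2/3, -1/3, -3]
R4 ← R4 − (10/3)·R2: [0, 0, -35/3, -35/3, 10]
R5 ← R5 − (2)·R2: [0, 0, -2, 1, 9]
R6 ← R6 + (10/3)·R2: [0, 0, 23/3, 20/3, -9]
R4 ← R4 + (35/2)·R3: [0, 0, 0, -35/2, -85/2]
R5 ← R5 + (3)·R3: [0, 0, 0, 0, 0]
R6 ← R6 − (23/2)·R3: [0, 0, 0, 21/2, 51/2]
R6 ← R6 + (3/5)·R4: [0, 0, 0, 0, 0]
4 nonzero rows, so rank(A) = 4.
A has 5 columns; by rank–nullity, nullity = 5 − 4 = 1.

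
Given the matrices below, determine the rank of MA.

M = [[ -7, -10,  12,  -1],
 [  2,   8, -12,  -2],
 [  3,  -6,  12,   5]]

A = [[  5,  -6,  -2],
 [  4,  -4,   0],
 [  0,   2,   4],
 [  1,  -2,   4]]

2

First compute MA:
[[-76, 108,  58],
 [ 40, -64, -60],
 [ -4,  20,  62]]
Now row reduce the product.
R2 ← R2 + (10/19)·R1: [0, -136/19, -560/19]
R3 ← R3 − (1/19)·R1: [0, 272/19, 1120/19]
R3 ← R3 + (2)·R2: [0, 0, 0]
2 nonzero rows, so rank(MA) = 2.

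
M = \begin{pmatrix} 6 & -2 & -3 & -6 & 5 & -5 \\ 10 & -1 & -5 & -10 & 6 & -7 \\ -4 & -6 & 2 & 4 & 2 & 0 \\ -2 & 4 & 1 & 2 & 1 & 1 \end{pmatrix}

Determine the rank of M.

Row reduce to echelon form.
R2 ← R2 − (5/3)·R1: [0, 7/3, 0, 0, -7/3, 4/3]
R3 ← R3 + (2/3)·R1: [0, -22/3, 0, 0, 16/3, -10/3]
R4 ← R4 + (1/3)·R1: [0, 10/3, 0, 0, 8/3, -2/3]
R3 ← R3 + (22/7)·R2: [0, 0, 0, 0, -2, 6/7]
R4 ← R4 − (10/7)·R2: [0, 0, 0, 0, 6, -18/7]
R4 ← R4 + (3)·R3: [0, 0, 0, 0, 0, 0]
Echelon form has 3 nonzero rows, so rank(M) = 3.

3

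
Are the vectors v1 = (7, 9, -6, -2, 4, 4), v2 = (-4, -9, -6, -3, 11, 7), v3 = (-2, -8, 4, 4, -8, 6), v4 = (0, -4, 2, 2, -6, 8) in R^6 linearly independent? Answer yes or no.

yes

Form the matrix with these vectors as rows and row reduce.
R2 ← R2 + (4/7)·R1: [0, -27/7, -66/7, -29/7, 93/7, 65/7]
R3 ← R3 + (2/7)·R1: [0, -38/7, 16/7, 24/7, -48/7, 50/7]
R3 ← R3 − (38/27)·R2: [0, 0, 140/9, 250/27, -230/9, -160/27]
R4 ← R4 − (28/27)·R2: [0, 0, 106/9, 170/27, -178/9, -44/27]
R4 ← R4 − (53/70)·R3: [0, 0, 0, -5/7, -3/7, 20/7]
4 nonzero rows, so the 4 vectors span a space of dimension 4.
Since 4 = 4, the vectors are linearly independent.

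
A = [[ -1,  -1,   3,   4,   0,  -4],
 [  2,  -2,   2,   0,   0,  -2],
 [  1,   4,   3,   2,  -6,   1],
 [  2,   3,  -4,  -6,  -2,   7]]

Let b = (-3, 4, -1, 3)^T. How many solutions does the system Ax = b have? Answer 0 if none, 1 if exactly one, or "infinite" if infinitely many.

Row reduce the augmented matrix [A | b].
R2 ← R2 + (2)·R1: [0, -4, 8, 8, 0, -10, -2]
R3 ← R3 + R1: [0, 3, 6, 6, -6, -3, -4]
R4 ← R4 + (2)·R1: [0, 1, 2, 2, -2, -1, -3]
R3 ← R3 + (3/4)·R2: [0, 0, 12, 12, -6, -21/2, -11/2]
R4 ← R4 + (1/4)·R2: [0, 0, 4, 4, -2, -7/2, -7/2]
R4 ← R4 − (1/3)·R3: [0, 0, 0, 0, 0, 0, -5/3]
The echelon form has 4 nonzero rows; the last pivot sits in the augmented column, so rank(A) = 3 but rank([A|b]) = 4.
Since the ranks differ, the system is inconsistent.
It has no solutions.

0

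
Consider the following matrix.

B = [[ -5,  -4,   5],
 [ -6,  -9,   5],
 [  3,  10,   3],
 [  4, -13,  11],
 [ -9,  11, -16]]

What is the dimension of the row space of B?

Row reduce to echelon form.
R2 ← R2 − (6/5)·R1: [0, -21/5, -1]
R3 ← R3 + (3/5)·R1: [0, 38/5, 6]
R4 ← R4 + (4/5)·R1: [0, -81/5, 15]
R5 ← R5 − (9/5)·R1: [0, 91/5, -25]
R3 ← R3 + (38/21)·R2: [0, 0, 88/21]
R4 ← R4 − (27/7)·R2: [0, 0, 132/7]
R5 ← R5 + (13/3)·R2: [0, 0, -88/3]
R4 ← R4 − (9/2)·R3: [0, 0, 0]
R5 ← R5 + (7)·R3: [0, 0, 0]
Echelon form has 3 nonzero rows, so rank(B) = 3.
The row space has dimension equal to the rank: 3.

3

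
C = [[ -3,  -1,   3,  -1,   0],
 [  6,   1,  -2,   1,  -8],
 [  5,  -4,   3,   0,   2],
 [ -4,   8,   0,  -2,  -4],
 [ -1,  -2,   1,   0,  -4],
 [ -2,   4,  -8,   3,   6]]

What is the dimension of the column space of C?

Row reduce to echelon form.
R2 ← R2 + (2)·R1: [0, -1, 4, -1, -8]
R3 ← R3 + (5/3)·R1: [0, -17/3, 8, -5/3, 2]
R4 ← R4 − (4/3)·R1: [0, 28/3, -4, -2/3, -4]
R5 ← R5 − (1/3)·R1: [0, -5/3, 0, 1/3, -4]
R6 ← R6 − (2/3)·R1: [0, 14/3, -10, 11/3, 6]
R3 ← R3 − (17/3)·R2: [0, 0, -44/3, 4, 142/3]
R4 ← R4 + (28/3)·R2: [0, 0, 100/3, -10, -236/3]
R5 ← R5 − (5/3)·R2: [0, 0, -20/3, 2, 28/3]
R6 ← R6 + (14/3)·R2: [0, 0, 26/3, -1, -94/3]
R4 ← R4 + (25/11)·R3: [0, 0, 0, -10/11, 318/11]
R5 ← R5 − (5/11)·R3: [0, 0, 0, 2/11, -134/11]
R6 ← R6 + (13/22)·R3: [0, 0, 0, 15/11, -37/11]
R5 ← R5 + (1/5)·R4: [0, 0, 0, 0, -32/5]
R6 ← R6 + (3/2)·R4: [0, 0, 0, 0, 40]
R6 ← R6 + (25/4)·R5: [0, 0, 0, 0, 0]
Echelon form has 5 nonzero rows, so rank(C) = 5.
The column space has dimension equal to the rank: 5.

5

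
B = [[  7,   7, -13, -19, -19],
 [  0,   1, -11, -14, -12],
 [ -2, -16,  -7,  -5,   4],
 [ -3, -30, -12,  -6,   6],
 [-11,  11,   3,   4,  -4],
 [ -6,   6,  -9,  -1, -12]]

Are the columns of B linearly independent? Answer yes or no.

yes

Row reduce B to echelon form.
R3 ← R3 + (2/7)·R1: [0, -14, -75/7, -73/7, -10/7]
R4 ← R4 + (3/7)·R1: [0, -27, -123/7, -99/7, -15/7]
R5 ← R5 + (11/7)·R1: [0, 22, -122/7, -181/7, -237/7]
R6 ← R6 + (6/7)·R1: [0, 12, -141/7, -121/7, -198/7]
R3 ← R3 + (14)·R2: [0, 0, -1153/7, -1445/7, -1186/7]
R4 ← R4 + (27)·R2: [0, 0, -2202/7, -2745/7, -2283/7]
R5 ← R5 − (22)·R2: [0, 0, 1572/7, 1975/7, 1611/7]
R6 ← R6 − (12)·R2: [0, 0, 783/7, 1055/7, 810/7]
R4 ← R4 − (2202/1153)·R3: [0, 0, 0, 2415/1153, -2961/1153]
R5 ← R5 + (1572/1153)·R3: [0, 0, 0, 805/1153, -987/1153]
R6 ← R6 + (783/1153)·R3: [0, 0, 0, 12140/1153, 756/1153]
R5 ← R5 − (1/3)·R4: [0, 0, 0, 0, 0]
R6 ← R6 − (2428/483)·R4: [0, 0, 0, 0, 312/23]
Swap R5 ↔ R6
5 pivots among 5 columns.
Every column is a pivot column, so the columns are linearly independent.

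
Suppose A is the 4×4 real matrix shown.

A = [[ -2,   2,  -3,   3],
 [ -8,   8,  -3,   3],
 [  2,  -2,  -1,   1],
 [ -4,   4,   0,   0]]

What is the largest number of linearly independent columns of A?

Row reduce to echelon form.
R2 ← R2 − (4)·R1: [0, 0, 9, -9]
R3 ← R3 + R1: [0, 0, -4, 4]
R4 ← R4 − (2)·R1: [0, 0, 6, -6]
R3 ← R3 + (4/9)·R2: [0, 0, 0, 0]
R4 ← R4 − (2/3)·R2: [0, 0, 0, 0]
Echelon form has 2 nonzero rows, so rank(A) = 2.
The rank gives the maximum number of linearly independent columns: 2.

2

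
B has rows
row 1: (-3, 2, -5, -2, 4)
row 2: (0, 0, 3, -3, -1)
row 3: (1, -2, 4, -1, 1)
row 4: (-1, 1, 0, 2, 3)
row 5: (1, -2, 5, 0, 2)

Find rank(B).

4

Row reduce to echelon form.
R3 ← R3 + (1/3)·R1: [0, -4/3, 7/3, -5/3, 7/3]
R4 ← R4 − (1/3)·R1: [0, 1/3, 5/3, 8/3, 5/3]
R5 ← R5 + (1/3)·R1: [0, -4/3, 10/3, -2/3, 10/3]
Swap R2 ↔ R3
R4 ← R4 + (1/4)·R2: [0, 0, 9/4, 9/4, 9/4]
R5 ← R5 − R2: [0, 0, 1, 1, 1]
R4 ← R4 − (3/4)·R3: [0, 0, 0, 9/2, 3]
R5 ← R5 − (1/3)·R3: [0, 0, 0, 2, 4/3]
R5 ← R5 − (4/9)·R4: [0, 0, 0, 0, 0]
Echelon form has 4 nonzero rows, so rank(B) = 4.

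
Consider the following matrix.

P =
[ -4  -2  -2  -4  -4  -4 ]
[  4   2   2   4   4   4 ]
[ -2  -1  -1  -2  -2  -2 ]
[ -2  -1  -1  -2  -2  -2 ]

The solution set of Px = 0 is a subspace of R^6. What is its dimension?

Row reduce to echelon form.
R2 ← R2 + R1: [0, 0, 0, 0, 0, 0]
R3 ← R3 − (1/2)·R1: [0, 0, 0, 0, 0, 0]
R4 ← R4 − (1/2)·R1: [0, 0, 0, 0, 0, 0]
1 nonzero row, so rank(P) = 1.
P has 6 columns; by rank–nullity, nullity = 6 − 1 = 5.

5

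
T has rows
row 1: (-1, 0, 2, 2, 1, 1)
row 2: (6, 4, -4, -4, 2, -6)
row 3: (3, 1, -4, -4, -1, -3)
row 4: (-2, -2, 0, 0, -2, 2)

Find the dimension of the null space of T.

Row reduce to echelon form.
R2 ← R2 + (6)·R1: [0, 4, 8, 8, 8, 0]
R3 ← R3 + (3)·R1: [0, 1, 2, 2, 2, 0]
R4 ← R4 − (2)·R1: [0, -2, -4, -4, -4, 0]
R3 ← R3 − (1/4)·R2: [0, 0, 0, 0, 0, 0]
R4 ← R4 + (1/2)·R2: [0, 0, 0, 0, 0, 0]
2 nonzero rows, so rank(T) = 2.
T has 6 columns; by rank–nullity, nullity = 6 − 2 = 4.

4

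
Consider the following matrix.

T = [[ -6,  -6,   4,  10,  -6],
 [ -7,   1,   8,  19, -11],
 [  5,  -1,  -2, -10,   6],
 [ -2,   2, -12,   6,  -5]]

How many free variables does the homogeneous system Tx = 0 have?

Row reduce to echelon form.
R2 ← R2 − (7/6)·R1: [0, 8, 10/3, 22/3, -4]
R3 ← R3 + (5/6)·R1: [0, -6, 4/3, -5/3, 1]
R4 ← R4 − (1/3)·R1: [0, 4, -40/3, 8/3, -3]
R3 ← R3 + (3/4)·R2: [0, 0, 23/6, 23/6, -2]
R4 ← R4 − (1/2)·R2: [0, 0, -15, -1, -1]
R4 ← R4 + (90/23)·R3: [0, 0, 0, 14, -203/23]
4 nonzero rows, so rank(T) = 4.
T has 5 columns; by rank–nullity, nullity = 5 − 4 = 1.

1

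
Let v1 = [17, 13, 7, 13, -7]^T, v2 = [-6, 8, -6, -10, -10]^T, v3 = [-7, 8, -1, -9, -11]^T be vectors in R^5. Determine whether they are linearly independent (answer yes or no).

Form the matrix with these vectors as rows and row reduce.
R2 ← R2 + (6/17)·R1: [0, 214/17, -60/17, -92/17, -212/17]
R3 ← R3 + (7/17)·R1: [0, 227/17, 32/17, -62/17, -236/17]
R3 ← R3 − (227/214)·R2: [0, 0, 602/107, 224/107, -70/107]
3 nonzero rows, so the 3 vectors span a space of dimension 3.
Since 3 = 3, the vectors are linearly independent.

yes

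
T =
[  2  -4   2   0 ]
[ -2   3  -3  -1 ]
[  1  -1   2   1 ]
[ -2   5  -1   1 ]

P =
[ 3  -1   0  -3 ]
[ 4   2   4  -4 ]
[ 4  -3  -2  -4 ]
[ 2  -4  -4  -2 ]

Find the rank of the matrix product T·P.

2

First compute TP:
[[ -2, -16, -20,   2],
 [ -8,  21,  22,   8],
 [  9, -13, -12,  -9],
 [ 12,  11,  18, -12]]
Now row reduce the product.
R2 ← R2 − (4)·R1: [0, 85, 102, 0]
R3 ← R3 + (9/2)·R1: [0, -85, -102, 0]
R4 ← R4 + (6)·R1: [0, -85, -102, 0]
R3 ← R3 + R2: [0, 0, 0, 0]
R4 ← R4 + R2: [0, 0, 0, 0]
2 nonzero rows, so rank(TP) = 2.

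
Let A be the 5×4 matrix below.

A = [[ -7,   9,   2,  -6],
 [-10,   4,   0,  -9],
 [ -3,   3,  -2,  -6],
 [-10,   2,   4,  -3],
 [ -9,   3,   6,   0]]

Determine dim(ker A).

1

Row reduce to echelon form.
R2 ← R2 − (10/7)·R1: [0, -62/7, -20/7, -3/7]
R3 ← R3 − (3/7)·R1: [0, -6/7, -20/7, -24/7]
R4 ← R4 − (10/7)·R1: [0, -76/7, 8/7, 39/7]
R5 ← R5 − (9/7)·R1: [0, -60/7, 24/7, 54/7]
R3 ← R3 − (3/31)·R2: [0, 0, -80/31, -105/31]
R4 ← R4 − (38/31)·R2: [0, 0, 144/31, 189/31]
R5 ← R5 − (30/31)·R2: [0, 0, 192/31, 252/31]
R4 ← R4 + (9/5)·R3: [0, 0, 0, 0]
R5 ← R5 + (12/5)·R3: [0, 0, 0, 0]
3 nonzero rows, so rank(A) = 3.
A has 4 columns; by rank–nullity, nullity = 4 − 3 = 1.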